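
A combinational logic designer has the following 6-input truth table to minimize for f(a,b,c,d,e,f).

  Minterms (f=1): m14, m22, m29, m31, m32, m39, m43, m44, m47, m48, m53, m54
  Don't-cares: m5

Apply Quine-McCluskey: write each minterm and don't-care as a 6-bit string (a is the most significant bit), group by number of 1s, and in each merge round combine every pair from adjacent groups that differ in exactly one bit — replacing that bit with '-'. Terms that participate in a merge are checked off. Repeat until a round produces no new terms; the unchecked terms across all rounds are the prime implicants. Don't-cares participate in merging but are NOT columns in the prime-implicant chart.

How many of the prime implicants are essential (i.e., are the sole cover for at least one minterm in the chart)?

8

Round 0: 000101 001110 010110✓ 011101✓ 011111✓ 100000✓ 100111✓ 101011✓ 101100 101111✓ 110000✓ 110101 110110✓
Round 1: -10110 0111-1 1-0000 10-111 101-11
PIs = {-10110, 000101, 001110, 0111-1, 1-0000, 10-111, 101-11, 101100, 110101}
Coverage chart:
  m14: 001110 ←essential
  m22: -10110 ←essential
  m29: 0111-1 ←essential
  m31: 0111-1 ←essential
  m32: 1-0000 ←essential
  m39: 10-111 ←essential
  m43: 101-11 ←essential
  m44: 101100 ←essential
  m47: 10-111,101-11
  m48: 1-0000 ←essential
  m53: 110101 ←essential
  m54: -10110 ←essential
Essential: -10110, 001110, 0111-1, 1-0000, 10-111, 101-11, 101100, 110101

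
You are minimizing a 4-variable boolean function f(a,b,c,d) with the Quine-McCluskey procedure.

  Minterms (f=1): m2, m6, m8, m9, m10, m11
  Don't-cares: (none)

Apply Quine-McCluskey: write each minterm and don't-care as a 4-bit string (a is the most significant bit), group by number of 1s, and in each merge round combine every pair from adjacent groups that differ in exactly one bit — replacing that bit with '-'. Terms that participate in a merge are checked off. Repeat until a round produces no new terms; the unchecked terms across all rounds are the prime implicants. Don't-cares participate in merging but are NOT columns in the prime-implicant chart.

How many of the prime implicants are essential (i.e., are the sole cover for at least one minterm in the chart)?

[col 0] 0010*, 0110*, 1000*, 1001*, 1010*, 1011*
[col 1] -010, 0-10, 10-0*, 10-1*, 100-*, 101-*
[col 2] 10--
Prime implicants: -010, 0-10, 10--
PI chart (minterm → PIs covering it):
  2 | -010,0-10
  6 | 0-10  (sole → essential)
  8 | 10--  (sole → essential)
  9 | 10--  (sole → essential)
  10 | -010,10--
  11 | 10--  (sole → essential)
Essential prime implicants: 0-10, 10--

2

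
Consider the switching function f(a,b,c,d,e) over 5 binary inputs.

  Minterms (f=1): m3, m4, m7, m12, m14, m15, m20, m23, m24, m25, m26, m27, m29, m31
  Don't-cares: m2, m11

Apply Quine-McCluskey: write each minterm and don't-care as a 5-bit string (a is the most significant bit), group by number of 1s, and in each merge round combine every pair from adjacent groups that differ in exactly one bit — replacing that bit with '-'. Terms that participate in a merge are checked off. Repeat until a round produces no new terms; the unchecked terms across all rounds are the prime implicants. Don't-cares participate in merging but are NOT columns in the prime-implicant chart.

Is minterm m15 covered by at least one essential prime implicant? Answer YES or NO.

[col 0] 00010*, 00011*, 00100*, 00111*, 01011*, 01100*, 01110*, 01111*, 10100*, 10111*, 11000*, 11001*, 11010*, 11011*, 11101*, 11111*
[col 1] -0100, -0111*, -1011*, -1111*, 0-011*, 0-100, 0-111*, 00-11*, 0001-, 01-11*, 011-0, 0111-, 1-111*, 11-01*, 11-11*, 110-0*, 110-1*, 1100-*, 1101-*, 111-1*
[col 2] --111, -1-11, 0--11, 11--1, 110--
Prime implicants: --111, -0100, -1-11, 0--11, 0-100, 0001-, 011-0, 0111-, 11--1, 110--
PI chart (minterm → PIs covering it):
  3 | 0--11,0001-
  4 | -0100,0-100
  7 | --111,0--11
  12 | 0-100,011-0
  14 | 011-0,0111-
  15 | --111,-1-11,0--11,0111-
  20 | -0100  (sole → essential)
  23 | --111  (sole → essential)
  24 | 110--  (sole → essential)
  25 | 11--1,110--
  26 | 110--  (sole → essential)
  27 | -1-11,11--1,110--
  29 | 11--1  (sole → essential)
  31 | --111,-1-11,11--1
Essential prime implicants: --111, -0100, 11--1, 110--

YES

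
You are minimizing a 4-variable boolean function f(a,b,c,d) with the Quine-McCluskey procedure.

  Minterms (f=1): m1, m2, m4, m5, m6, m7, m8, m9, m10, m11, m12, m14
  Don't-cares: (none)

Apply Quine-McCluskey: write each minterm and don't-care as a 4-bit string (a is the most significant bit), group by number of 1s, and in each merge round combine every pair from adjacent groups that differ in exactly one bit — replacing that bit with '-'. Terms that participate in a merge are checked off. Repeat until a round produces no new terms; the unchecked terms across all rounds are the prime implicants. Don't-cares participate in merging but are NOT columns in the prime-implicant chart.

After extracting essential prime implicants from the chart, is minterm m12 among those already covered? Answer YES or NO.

[col 0] 0001*, 0010*, 0100*, 0101*, 0110*, 0111*, 1000*, 1001*, 1010*, 1011*, 1100*, 1110*
[col 1] -001, -010*, -100*, -110*, 0-01, 0-10*, 01-0*, 01-1*, 010-*, 011-*, 1-00*, 1-10*, 10-0*, 10-1*, 100-*, 101-*, 11-0*
[col 2] --10, -1-0, 01--, 1--0, 10--
Prime implicants: --10, -001, -1-0, 0-01, 01--, 1--0, 10--
PI chart (minterm → PIs covering it):
  1 | -001,0-01
  2 | --10  (sole → essential)
  4 | -1-0,01--
  5 | 0-01,01--
  6 | --10,-1-0,01--
  7 | 01--  (sole → essential)
  8 | 1--0,10--
  9 | -001,10--
  10 | --10,1--0,10--
  11 | 10--  (sole → essential)
  12 | -1-0,1--0
  14 | --10,-1-0,1--0
Essential prime implicants: --10, 01--, 10--

NO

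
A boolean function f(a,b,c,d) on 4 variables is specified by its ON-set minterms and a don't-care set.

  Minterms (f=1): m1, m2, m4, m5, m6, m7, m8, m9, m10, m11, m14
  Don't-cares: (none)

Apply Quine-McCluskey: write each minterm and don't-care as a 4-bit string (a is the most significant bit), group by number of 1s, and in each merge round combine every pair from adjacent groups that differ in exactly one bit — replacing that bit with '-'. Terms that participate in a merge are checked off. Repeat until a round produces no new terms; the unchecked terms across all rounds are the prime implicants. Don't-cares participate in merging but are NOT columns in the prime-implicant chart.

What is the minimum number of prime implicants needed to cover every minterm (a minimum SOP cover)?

4

[col 0] 0001*, 0010*, 0100*, 0101*, 0110*, 0111*, 1000*, 1001*, 1010*, 1011*, 1110*
[col 1] -001, -010*, -110*, 0-01, 0-10*, 01-0*, 01-1*, 010-*, 011-*, 1-10*, 10-0*, 10-1*, 100-*, 101-*
[col 2] --10, 01--, 10--
Prime implicants: --10, -001, 0-01, 01--, 10--
PI chart (minterm → PIs covering it):
  1 | -001,0-01
  2 | --10  (sole → essential)
  4 | 01--  (sole → essential)
  5 | 0-01,01--
  6 | --10,01--
  7 | 01--  (sole → essential)
  8 | 10--  (sole → essential)
  9 | -001,10--
  10 | --10,10--
  11 | 10--  (sole → essential)
  14 | --10  (sole → essential)
Essential prime implicants: --10, 01--, 10--
Petrick residual → -001
Minimum SOP uses 4 PIs: cd' + b'c'd + a'b + ab'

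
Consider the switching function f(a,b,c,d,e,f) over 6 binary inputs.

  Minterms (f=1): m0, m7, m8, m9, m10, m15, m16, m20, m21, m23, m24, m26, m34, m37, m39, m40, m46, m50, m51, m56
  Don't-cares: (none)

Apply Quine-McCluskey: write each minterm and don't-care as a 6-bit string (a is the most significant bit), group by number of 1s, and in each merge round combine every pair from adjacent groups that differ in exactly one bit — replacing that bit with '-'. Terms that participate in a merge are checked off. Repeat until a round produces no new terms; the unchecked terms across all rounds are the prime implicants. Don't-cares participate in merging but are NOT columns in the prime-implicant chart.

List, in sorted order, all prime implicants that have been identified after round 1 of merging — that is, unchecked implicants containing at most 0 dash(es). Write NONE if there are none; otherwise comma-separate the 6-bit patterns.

size-2^0 implicants → 000000(✓)  000111(✓)  001000(✓)  001001(✓)  001010(✓)  001111(✓)  010000(✓)  010100(✓)  010101(✓)  010111(✓)  011000(✓)  011010(✓)  100010(✓)  100101(✓)  100111(✓)  101000(✓)  101110  110010(✓)  110011(✓)  111000(✓)
size-2^1 implicants → -00111  -01000(✓)  -11000(✓)  0-0000(✓)  0-0111  0-1000(✓)  0-1010(✓)  00-000(✓)  00-111  0010-0(✓)  00100-  01-000(✓)  010-00  0101-1  01010-  0110-0(✓)  1-0010  1-1000(✓)  1001-1  11001-
size-2^2 implicants → --1000  0--000  0-10-0
Unchecked terms (primes): --1000, -00111, 0--000, 0-0111, 0-10-0, 00-111, 00100-, 010-00, 0101-1, 01010-, 1-0010, 1001-1, 101110, 11001-

101110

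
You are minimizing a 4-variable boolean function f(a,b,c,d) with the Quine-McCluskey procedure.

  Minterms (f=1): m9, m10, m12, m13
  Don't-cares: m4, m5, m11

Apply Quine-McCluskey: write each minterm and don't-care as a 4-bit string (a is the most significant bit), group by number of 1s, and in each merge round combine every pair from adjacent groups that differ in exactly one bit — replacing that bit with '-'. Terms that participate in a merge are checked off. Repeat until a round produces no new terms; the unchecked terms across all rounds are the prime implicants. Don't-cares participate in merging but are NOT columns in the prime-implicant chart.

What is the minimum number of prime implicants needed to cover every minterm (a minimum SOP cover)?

Round 0: 0100✓ 0101✓ 1001✓ 1010✓ 1011✓ 1100✓ 1101✓
Round 1: -100✓ -101✓ 010-✓ 1-01 10-1 101- 110-✓
Round 2: -10-
PIs = {-10-, 1-01, 10-1, 101-}
Coverage chart:
  m9: 1-01,10-1
  m10: 101- ←essential
  m12: -10- ←essential
  m13: -10-,1-01
Essential: -10-, 101-
Petrick residual → 1-01
Min cover (3 terms): bc' + ac'd + ab'c

3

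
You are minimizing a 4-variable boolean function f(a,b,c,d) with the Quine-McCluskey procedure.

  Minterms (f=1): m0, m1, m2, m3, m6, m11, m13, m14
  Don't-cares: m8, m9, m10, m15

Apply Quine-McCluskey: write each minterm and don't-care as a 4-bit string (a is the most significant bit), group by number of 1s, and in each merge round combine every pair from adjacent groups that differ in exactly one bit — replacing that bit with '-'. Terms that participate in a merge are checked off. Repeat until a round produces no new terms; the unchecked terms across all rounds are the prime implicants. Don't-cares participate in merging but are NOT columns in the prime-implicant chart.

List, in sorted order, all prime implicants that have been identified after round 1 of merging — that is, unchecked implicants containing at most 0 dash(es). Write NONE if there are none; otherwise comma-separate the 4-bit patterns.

Round 0: 0000✓ 0001✓ 0010✓ 0011✓ 0110✓ 1000✓ 1001✓ 1010✓ 1011✓ 1101✓ 1110✓ 1111✓
Round 1: -000✓ -001✓ -010✓ -011✓ -110✓ 0-10✓ 00-0✓ 00-1✓ 000-✓ 001-✓ 1-01✓ 1-10✓ 1-11✓ 10-0✓ 10-1✓ 100-✓ 101-✓ 11-1✓ 111-✓
Round 2: --10 -0-0✓ -0-1✓ -00-✓ -01-✓ 00--✓ 1--1 1-1- 10--✓
Round 3: -0--
PIs = {--10, -0--, 1--1, 1-1-}

NONE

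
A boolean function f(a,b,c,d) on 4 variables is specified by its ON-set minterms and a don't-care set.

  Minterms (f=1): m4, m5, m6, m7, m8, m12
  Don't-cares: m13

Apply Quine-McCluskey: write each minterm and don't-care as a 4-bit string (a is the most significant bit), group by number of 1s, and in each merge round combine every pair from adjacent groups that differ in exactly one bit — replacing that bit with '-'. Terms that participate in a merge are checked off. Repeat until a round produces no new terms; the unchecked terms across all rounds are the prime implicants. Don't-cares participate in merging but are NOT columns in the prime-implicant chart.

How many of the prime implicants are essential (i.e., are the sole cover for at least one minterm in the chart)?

2

Round 0: 0100✓ 0101✓ 0110✓ 0111✓ 1000✓ 1100✓ 1101✓
Round 1: -100✓ -101✓ 01-0✓ 01-1✓ 010-✓ 011-✓ 1-00 110-✓
Round 2: -10- 01--
PIs = {-10-, 01--, 1-00}
Coverage chart:
  m4: -10-,01--
  m5: -10-,01--
  m6: 01-- ←essential
  m7: 01-- ←essential
  m8: 1-00 ←essential
  m12: -10-,1-00
Essential: 01--, 1-00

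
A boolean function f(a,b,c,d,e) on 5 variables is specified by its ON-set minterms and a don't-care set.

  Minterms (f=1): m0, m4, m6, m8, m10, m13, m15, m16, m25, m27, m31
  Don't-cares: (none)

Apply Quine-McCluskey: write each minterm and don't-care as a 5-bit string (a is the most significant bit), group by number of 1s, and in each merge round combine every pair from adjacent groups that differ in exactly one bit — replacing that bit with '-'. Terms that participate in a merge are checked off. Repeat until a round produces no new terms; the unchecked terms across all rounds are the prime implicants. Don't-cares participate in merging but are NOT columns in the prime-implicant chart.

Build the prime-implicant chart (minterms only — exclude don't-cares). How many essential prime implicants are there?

[col 0] 00000*, 00100*, 00110*, 01000*, 01010*, 01101*, 01111*, 10000*, 11001*, 11011*, 11111*
[col 1] -0000, -1111, 0-000, 00-00, 001-0, 010-0, 011-1, 11-11, 110-1
Prime implicants: -0000, -1111, 0-000, 00-00, 001-0, 010-0, 011-1, 11-11, 110-1
PI chart (minterm → PIs covering it):
  0 | -0000,0-000,00-00
  4 | 00-00,001-0
  6 | 001-0  (sole → essential)
  8 | 0-000,010-0
  10 | 010-0  (sole → essential)
  13 | 011-1  (sole → essential)
  15 | -1111,011-1
  16 | -0000  (sole → essential)
  25 | 110-1  (sole → essential)
  27 | 11-11,110-1
  31 | -1111,11-11
Essential prime implicants: -0000, 001-0, 010-0, 011-1, 110-1

5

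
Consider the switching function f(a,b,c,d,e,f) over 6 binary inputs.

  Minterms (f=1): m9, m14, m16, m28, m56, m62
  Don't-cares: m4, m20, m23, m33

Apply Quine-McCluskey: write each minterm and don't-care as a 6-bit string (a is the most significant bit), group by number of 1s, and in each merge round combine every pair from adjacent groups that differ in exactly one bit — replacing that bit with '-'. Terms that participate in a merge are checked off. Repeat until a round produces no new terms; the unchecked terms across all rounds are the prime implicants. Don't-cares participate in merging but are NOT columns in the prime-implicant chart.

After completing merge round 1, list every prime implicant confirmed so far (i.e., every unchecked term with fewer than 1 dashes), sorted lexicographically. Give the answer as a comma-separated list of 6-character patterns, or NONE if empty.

001001, 001110, 010111, 100001, 111000, 111110

Round 0: 000100✓ 001001 001110 010000✓ 010100✓ 010111 011100✓ 100001 111000 111110
Round 1: 0-0100 01-100 010-00
PIs = {0-0100, 001001, 001110, 01-100, 010-00, 010111, 100001, 111000, 111110}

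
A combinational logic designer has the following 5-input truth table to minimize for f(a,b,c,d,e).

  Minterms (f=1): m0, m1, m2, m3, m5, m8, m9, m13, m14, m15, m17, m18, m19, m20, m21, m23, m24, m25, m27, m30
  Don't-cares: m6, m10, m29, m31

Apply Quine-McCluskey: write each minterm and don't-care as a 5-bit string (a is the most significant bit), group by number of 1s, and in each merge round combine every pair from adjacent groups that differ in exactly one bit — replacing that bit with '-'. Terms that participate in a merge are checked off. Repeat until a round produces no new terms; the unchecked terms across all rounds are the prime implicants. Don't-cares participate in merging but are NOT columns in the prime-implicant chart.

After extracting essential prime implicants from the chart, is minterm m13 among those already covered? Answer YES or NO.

Round 0: 00000✓ 00001✓ 00010✓ 00011✓ 00101✓ 00110✓ 01000✓ 01001✓ 01010✓ 01101✓ 01110✓ 01111✓ 10001✓ 10010✓ 10011✓ 10100✓ 10101✓ 10111✓ 11000✓ 11001✓ 11011✓ 11101✓ 11110✓ 11111✓
Round 1: -0001✓ -0010✓ -0011✓ -0101✓ -1000✓ -1001✓ -1101✓ -1110✓ -1111✓ 0-000✓ 0-001✓ 0-010✓ 0-101✓ 0-110✓ 00-01✓ 00-10✓ 000-0✓ 000-1✓ 0000-✓ 0001-✓ 01-01✓ 01-10✓ 010-0✓ 0100-✓ 011-1✓ 0111-✓ 1-001✓ 1-011✓ 1-101✓ 1-111✓ 10-01✓ 10-11✓ 100-1✓ 1001-✓ 101-1✓ 1010- 11-01✓ 11-11✓ 110-1✓ 1100-✓ 111-1✓ 1111-✓
Round 2: --001✓ --101✓ -0-01✓ -00-1 -001- -1-01✓ -100- -11-1 -111- 0--01✓ 0--10 0-0-0 0-00- 000-- 1--01✓ 1--11✓ 1-0-1✓ 1-1-1✓ 10--1✓ 11--1✓
Round 3: ---01 1---1
PIs = {---01, -00-1, -001-, -100-, -11-1, -111-, 0--10, 0-0-0, 0-00-, 000--, 1---1, 1010-}
Coverage chart:
  m0: 0-0-0,0-00-,000--
  m1: ---01,-00-1,0-00-,000--
  m2: -001-,0--10,0-0-0,000--
  m3: -00-1,-001-,000--
  m5: ---01 ←essential
  m8: -100-,0-0-0,0-00-
  m9: ---01,-100-,0-00-
  m13: ---01,-11-1
  m14: -111-,0--10
  m15: -11-1,-111-
  m17: ---01,-00-1,1---1
  m18: -001- ←essential
  m19: -00-1,-001-,1---1
  m20: 1010- ←essential
  m21: ---01,1---1,1010-
  m23: 1---1 ←essential
  m24: -100- ←essential
  m25: ---01,-100-,1---1
  m27: 1---1 ←essential
  m30: -111- ←essential
Essential: ---01, -001-, -100-, -111-, 1---1, 1010-

YES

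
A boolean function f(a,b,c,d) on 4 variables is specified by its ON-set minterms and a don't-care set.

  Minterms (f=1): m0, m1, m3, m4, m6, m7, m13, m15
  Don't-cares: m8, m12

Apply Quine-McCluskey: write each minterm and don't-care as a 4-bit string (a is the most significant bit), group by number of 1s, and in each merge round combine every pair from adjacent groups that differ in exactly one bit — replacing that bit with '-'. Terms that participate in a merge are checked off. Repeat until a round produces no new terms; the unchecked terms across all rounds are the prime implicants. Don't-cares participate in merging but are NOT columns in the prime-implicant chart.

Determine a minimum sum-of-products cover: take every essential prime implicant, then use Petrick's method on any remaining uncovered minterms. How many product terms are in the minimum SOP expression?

Round 0: 0000✓ 0001✓ 0011✓ 0100✓ 0110✓ 0111✓ 1000✓ 1100✓ 1101✓ 1111✓
Round 1: -000✓ -100✓ -111 0-00✓ 0-11 00-1 000- 01-0 011- 1-00✓ 11-1 110-
Round 2: --00
PIs = {--00, -111, 0-11, 00-1, 000-, 01-0, 011-, 11-1, 110-}
Coverage chart:
  m0: --00,000-
  m1: 00-1,000-
  m3: 0-11,00-1
  m4: --00,01-0
  m6: 01-0,011-
  m7: -111,0-11,011-
  m13: 11-1,110-
  m15: -111,11-1
(no essential prime implicants)
Petrick residual → --00, 00-1, 011-, 11-1
Min cover (4 terms): c'd' + a'b'd + a'bc + abd

4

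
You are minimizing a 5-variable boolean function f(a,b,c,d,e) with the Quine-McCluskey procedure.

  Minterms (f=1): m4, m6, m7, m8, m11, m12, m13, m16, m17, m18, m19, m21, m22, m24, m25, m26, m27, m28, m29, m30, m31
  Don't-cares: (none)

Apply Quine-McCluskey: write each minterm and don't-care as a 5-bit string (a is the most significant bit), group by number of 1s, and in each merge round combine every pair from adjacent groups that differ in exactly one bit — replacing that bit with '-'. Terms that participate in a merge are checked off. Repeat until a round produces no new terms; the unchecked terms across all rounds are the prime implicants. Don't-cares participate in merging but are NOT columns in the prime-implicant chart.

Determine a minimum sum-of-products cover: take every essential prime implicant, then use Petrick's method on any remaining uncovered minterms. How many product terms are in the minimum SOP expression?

Round 0: 00100✓ 00110✓ 00111✓ 01000✓ 01011✓ 01100✓ 01101✓ 10000✓ 10001✓ 10010✓ 10011✓ 10101✓ 10110✓ 11000✓ 11001✓ 11010✓ 11011✓ 11100✓ 11101✓ 11110✓ 11111✓
Round 1: -0110 -1000✓ -1011 -1100✓ -1101✓ 0-100 001-0 0011- 01-00✓ 0110-✓ 1-000✓ 1-001✓ 1-010✓ 1-011✓ 1-101✓ 1-110✓ 10-01✓ 10-10✓ 100-0✓ 100-1✓ 1000-✓ 1001-✓ 11-00✓ 11-01✓ 11-10✓ 11-11✓ 110-0✓ 110-1✓ 1100-✓ 1101-✓ 111-0✓ 111-1✓ 1110-✓ 1111-✓
Round 2: -1-00 -110- 1--01 1--10 1-0-0✓ 1-0-1✓ 1-00-✓ 1-01-✓ 100--✓ 11--0✓ 11--1✓ 11-0-✓ 11-1-✓ 110--✓ 111--✓
Round 3: 1-0-- 11---
PIs = {-0110, -1-00, -1011, -110-, 0-100, 001-0, 0011-, 1--01, 1--10, 1-0--, 11---}
Coverage chart:
  m4: 0-100,001-0
  m6: -0110,001-0,0011-
  m7: 0011- ←essential
  m8: -1-00 ←essential
  m11: -1011 ←essential
  m12: -1-00,-110-,0-100
  m13: -110- ←essential
  m16: 1-0-- ←essential
  m17: 1--01,1-0--
  m18: 1--10,1-0--
  m19: 1-0-- ←essential
  m21: 1--01 ←essential
  m22: -0110,1--10
  m24: -1-00,1-0--,11---
  m25: 1--01,1-0--,11---
  m26: 1--10,1-0--,11---
  m27: -1011,1-0--,11---
  m28: -1-00,-110-,11---
  m29: -110-,1--01,11---
  m30: 1--10,11---
  m31: 11--- ←essential
Essential: -1-00, -1011, -110-, 0011-, 1--01, 1-0--, 11---
Petrick residual → -0110, 0-100
Min cover (9 terms): b'cde' + bd'e' + bc'de + bcd' + a'cd'e' + a'b'cd + ad'e + ac' + ab

9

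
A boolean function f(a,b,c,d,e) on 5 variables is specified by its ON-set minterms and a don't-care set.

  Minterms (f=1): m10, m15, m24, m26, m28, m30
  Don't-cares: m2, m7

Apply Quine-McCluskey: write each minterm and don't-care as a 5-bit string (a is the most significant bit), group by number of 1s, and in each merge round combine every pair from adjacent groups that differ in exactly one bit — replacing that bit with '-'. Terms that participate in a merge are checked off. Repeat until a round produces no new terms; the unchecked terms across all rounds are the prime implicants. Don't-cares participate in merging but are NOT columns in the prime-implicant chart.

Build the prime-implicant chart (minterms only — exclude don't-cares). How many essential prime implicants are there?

[col 0] 00010*, 00111*, 01010*, 01111*, 11000*, 11010*, 11100*, 11110*
[col 1] -1010, 0-010, 0-111, 11-00*, 11-10*, 110-0*, 111-0*
[col 2] 11--0
Prime implicants: -1010, 0-010, 0-111, 11--0
PI chart (minterm → PIs covering it):
  10 | -1010,0-010
  15 | 0-111  (sole → essential)
  24 | 11--0  (sole → essential)
  26 | -1010,11--0
  28 | 11--0  (sole → essential)
  30 | 11--0  (sole → essential)
Essential prime implicants: 0-111, 11--0

2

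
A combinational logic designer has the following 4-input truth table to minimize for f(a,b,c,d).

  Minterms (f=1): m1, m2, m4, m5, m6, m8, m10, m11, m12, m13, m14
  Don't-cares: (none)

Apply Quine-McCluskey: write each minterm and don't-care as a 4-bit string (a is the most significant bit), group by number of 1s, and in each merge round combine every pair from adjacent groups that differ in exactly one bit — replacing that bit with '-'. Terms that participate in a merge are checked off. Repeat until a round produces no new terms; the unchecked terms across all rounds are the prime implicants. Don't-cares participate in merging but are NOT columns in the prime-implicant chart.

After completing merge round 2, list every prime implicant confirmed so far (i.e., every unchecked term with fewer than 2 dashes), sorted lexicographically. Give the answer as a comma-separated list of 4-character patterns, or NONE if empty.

Round 0: 0001✓ 0010✓ 0100✓ 0101✓ 0110✓ 1000✓ 1010✓ 1011✓ 1100✓ 1101✓ 1110✓
Round 1: -010✓ -100✓ -101✓ -110✓ 0-01 0-10✓ 01-0✓ 010-✓ 1-00✓ 1-10✓ 10-0✓ 101- 11-0✓ 110-✓
Round 2: --10 -1-0 -10- 1--0
PIs = {--10, -1-0, -10-, 0-01, 1--0, 101-}

0-01, 101-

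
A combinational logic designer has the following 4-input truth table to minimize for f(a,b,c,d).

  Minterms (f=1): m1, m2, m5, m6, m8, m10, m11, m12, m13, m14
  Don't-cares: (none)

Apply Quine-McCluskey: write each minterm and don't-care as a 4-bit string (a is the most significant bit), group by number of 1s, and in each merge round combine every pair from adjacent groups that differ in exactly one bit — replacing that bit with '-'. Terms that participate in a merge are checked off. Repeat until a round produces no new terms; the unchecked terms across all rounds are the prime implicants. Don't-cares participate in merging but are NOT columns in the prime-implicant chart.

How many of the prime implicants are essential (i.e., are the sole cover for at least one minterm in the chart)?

4

Round 0: 0001✓ 0010✓ 0101✓ 0110✓ 1000✓ 1010✓ 1011✓ 1100✓ 1101✓ 1110✓
Round 1: -010✓ -101 -110✓ 0-01 0-10✓ 1-00✓ 1-10✓ 10-0✓ 101- 11-0✓ 110-
Round 2: --10 1--0
PIs = {--10, -101, 0-01, 1--0, 101-, 110-}
Coverage chart:
  m1: 0-01 ←essential
  m2: --10 ←essential
  m5: -101,0-01
  m6: --10 ←essential
  m8: 1--0 ←essential
  m10: --10,1--0,101-
  m11: 101- ←essential
  m12: 1--0,110-
  m13: -101,110-
  m14: --10,1--0
Essential: --10, 0-01, 1--0, 101-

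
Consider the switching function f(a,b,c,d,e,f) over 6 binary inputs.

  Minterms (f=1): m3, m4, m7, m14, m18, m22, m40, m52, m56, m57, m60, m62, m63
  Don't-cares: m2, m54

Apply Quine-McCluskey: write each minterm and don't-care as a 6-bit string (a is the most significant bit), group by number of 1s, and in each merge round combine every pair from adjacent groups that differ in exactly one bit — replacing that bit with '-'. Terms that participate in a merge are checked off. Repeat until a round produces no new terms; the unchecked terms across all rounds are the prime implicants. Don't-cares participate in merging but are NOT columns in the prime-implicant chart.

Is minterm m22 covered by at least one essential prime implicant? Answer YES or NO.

size-2^0 implicants → 000010(✓)  000011(✓)  000100  000111(✓)  001110  010010(✓)  010110(✓)  101000(✓)  110100(✓)  110110(✓)  111000(✓)  111001(✓)  111100(✓)  111110(✓)  111111(✓)
size-2^1 implicants → -10110  0-0010  000-11  00001-  010-10  1-1000  11-100(✓)  11-110(✓)  1101-0(✓)  111-00  11100-  1111-0(✓)  11111-
size-2^2 implicants → 11-1-0
Unchecked terms (primes): -10110, 0-0010, 000-11, 00001-, 000100, 001110, 010-10, 1-1000, 11-1-0, 111-00, 11100-, 11111-
Minterm coverage:
  m3 ⊆ 000-11,00001-
  m4 ⊆ 000100 [E]
  m7 ⊆ 000-11 [E]
  m14 ⊆ 001110 [E]
  m18 ⊆ 0-0010,010-10
  m22 ⊆ -10110,010-10
  m40 ⊆ 1-1000 [E]
  m52 ⊆ 11-1-0 [E]
  m56 ⊆ 1-1000,111-00,11100-
  m57 ⊆ 11100- [E]
  m60 ⊆ 11-1-0,111-00
  m62 ⊆ 11-1-0,11111-
  m63 ⊆ 11111- [E]
E = {000-11, 000100, 001110, 1-1000, 11-1-0, 11100-, 11111-}

NO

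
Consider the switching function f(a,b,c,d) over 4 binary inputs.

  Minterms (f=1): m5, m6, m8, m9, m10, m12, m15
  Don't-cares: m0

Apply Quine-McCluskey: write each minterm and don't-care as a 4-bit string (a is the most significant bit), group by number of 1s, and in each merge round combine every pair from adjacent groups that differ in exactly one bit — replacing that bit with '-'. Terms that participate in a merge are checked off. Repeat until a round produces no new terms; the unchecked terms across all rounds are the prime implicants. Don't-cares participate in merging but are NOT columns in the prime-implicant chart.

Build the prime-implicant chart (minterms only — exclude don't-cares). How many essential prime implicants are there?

Round 0: 0000✓ 0101 0110 1000✓ 1001✓ 1010✓ 1100✓ 1111
Round 1: -000 1-00 10-0 100-
PIs = {-000, 0101, 0110, 1-00, 10-0, 100-, 1111}
Coverage chart:
  m5: 0101 ←essential
  m6: 0110 ←essential
  m8: -000,1-00,10-0,100-
  m9: 100- ←essential
  m10: 10-0 ←essential
  m12: 1-00 ←essential
  m15: 1111 ←essential
Essential: 0101, 0110, 1-00, 10-0, 100-, 1111

6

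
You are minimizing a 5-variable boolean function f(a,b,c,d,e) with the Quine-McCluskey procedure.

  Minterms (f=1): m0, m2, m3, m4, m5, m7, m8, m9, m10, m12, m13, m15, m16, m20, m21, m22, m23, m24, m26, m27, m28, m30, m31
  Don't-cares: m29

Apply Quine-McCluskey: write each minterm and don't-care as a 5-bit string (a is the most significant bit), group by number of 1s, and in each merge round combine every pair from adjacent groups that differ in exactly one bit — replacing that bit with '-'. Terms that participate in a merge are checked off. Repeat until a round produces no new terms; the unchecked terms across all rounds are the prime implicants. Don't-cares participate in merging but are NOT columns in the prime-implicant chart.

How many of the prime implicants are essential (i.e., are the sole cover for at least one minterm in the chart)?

Round 0: 00000✓ 00010✓ 00011✓ 00100✓ 00101✓ 00111✓ 01000✓ 01001✓ 01010✓ 01100✓ 01101✓ 01111✓ 10000✓ 10100✓ 10101✓ 10110✓ 10111✓ 11000✓ 11010✓ 11011✓ 11100✓ 11101✓ 11110✓ 11111✓
Round 1: -0000✓ -0100✓ -0101✓ -0111✓ -1000✓ -1010✓ -1100✓ -1101✓ -1111✓ 0-000✓ 0-010✓ 0-100✓ 0-101✓ 0-111✓ 00-00✓ 00-11 000-0✓ 0001- 001-1✓ 0010-✓ 01-00✓ 01-01✓ 010-0✓ 0100-✓ 011-1✓ 0110-✓ 1-000✓ 1-100✓ 1-101✓ 1-110✓ 1-111✓ 10-00✓ 101-0✓ 101-1✓ 1010-✓ 1011-✓ 11-00✓ 11-10✓ 11-11✓ 110-0✓ 1101-✓ 111-0✓ 111-1✓ 1110-✓ 1111-✓
Round 2: --000✓ --100✓ --101✓ --111✓ -0-00✓ -01-1✓ -010-✓ -1-00✓ -10-0 -11-1✓ -110-✓ 0--00✓ 0-0-0 0-1-1✓ 0-10-✓ 01-0- 1--00✓ 1-1-0✓ 1-1-1✓ 1-10-✓ 1-11-✓ 101--✓ 11--0 11-1- 111--✓
Round 3: ---00 --1-1 --10- 1-1--
PIs = {---00, --1-1, --10-, -10-0, 0-0-0, 00-11, 0001-, 01-0-, 1-1--, 11--0, 11-1-}
Coverage chart:
  m0: ---00,0-0-0
  m2: 0-0-0,0001-
  m3: 00-11,0001-
  m4: ---00,--10-
  m5: --1-1,--10-
  m7: --1-1,00-11
  m8: ---00,-10-0,0-0-0,01-0-
  m9: 01-0- ←essential
  m10: -10-0,0-0-0
  m12: ---00,--10-,01-0-
  m13: --1-1,--10-,01-0-
  m15: --1-1 ←essential
  m16: ---00 ←essential
  m20: ---00,--10-,1-1--
  m21: --1-1,--10-,1-1--
  m22: 1-1-- ←essential
  m23: --1-1,1-1--
  m24: ---00,-10-0,11--0
  m26: -10-0,11--0,11-1-
  m27: 11-1- ←essential
  m28: ---00,--10-,1-1--,11--0
  m30: 1-1--,11--0,11-1-
  m31: --1-1,1-1--,11-1-
Essential: ---00, --1-1, 01-0-, 1-1--, 11-1-

5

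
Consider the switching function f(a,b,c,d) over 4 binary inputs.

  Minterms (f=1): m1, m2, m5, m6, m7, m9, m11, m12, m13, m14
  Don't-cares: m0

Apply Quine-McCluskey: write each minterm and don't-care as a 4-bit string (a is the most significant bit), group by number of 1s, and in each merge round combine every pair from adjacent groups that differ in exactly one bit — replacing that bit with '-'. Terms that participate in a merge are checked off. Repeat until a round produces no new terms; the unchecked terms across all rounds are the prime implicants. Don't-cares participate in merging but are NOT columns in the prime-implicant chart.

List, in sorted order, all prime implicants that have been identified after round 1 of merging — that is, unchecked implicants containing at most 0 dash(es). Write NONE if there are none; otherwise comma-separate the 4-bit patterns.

Round 0: 0000✓ 0001✓ 0010✓ 0101✓ 0110✓ 0111✓ 1001✓ 1011✓ 1100✓ 1101✓ 1110✓
Round 1: -001✓ -101✓ -110 0-01✓ 0-10 00-0 000- 01-1 011- 1-01✓ 10-1 11-0 110-
Round 2: --01
PIs = {--01, -110, 0-10, 00-0, 000-, 01-1, 011-, 10-1, 11-0, 110-}

NONE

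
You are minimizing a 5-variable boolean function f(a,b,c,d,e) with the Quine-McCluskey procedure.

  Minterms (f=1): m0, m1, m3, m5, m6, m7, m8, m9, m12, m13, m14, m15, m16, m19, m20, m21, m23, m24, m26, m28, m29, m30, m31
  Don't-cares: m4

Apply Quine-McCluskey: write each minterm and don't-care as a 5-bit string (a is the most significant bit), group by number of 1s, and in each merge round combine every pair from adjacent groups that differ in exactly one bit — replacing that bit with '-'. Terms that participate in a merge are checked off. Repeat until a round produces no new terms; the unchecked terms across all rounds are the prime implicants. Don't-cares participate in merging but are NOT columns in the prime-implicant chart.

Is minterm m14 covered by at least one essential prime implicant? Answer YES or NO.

YES

size-2^0 implicants → 00000(✓)  00001(✓)  00011(✓)  00100(✓)  00101(✓)  00110(✓)  00111(✓)  01000(✓)  01001(✓)  01100(✓)  01101(✓)  01110(✓)  01111(✓)  10000(✓)  10011(✓)  10100(✓)  10101(✓)  10111(✓)  11000(✓)  11010(✓)  11100(✓)  11101(✓)  11110(✓)  11111(✓)
size-2^1 implicants → -0000(✓)  -0011(✓)  -0100(✓)  -0101(✓)  -0111(✓)  -1000(✓)  -1100(✓)  -1101(✓)  -1110(✓)  -1111(✓)  0-000(✓)  0-001(✓)  0-100(✓)  0-101(✓)  0-110(✓)  0-111(✓)  00-00(✓)  00-01(✓)  00-11(✓)  000-1(✓)  0000-(✓)  001-0(✓)  001-1(✓)  0010-(✓)  0011-(✓)  01-00(✓)  01-01(✓)  0100-(✓)  011-0(✓)  011-1(✓)  0110-(✓)  0111-(✓)  1-000(✓)  1-100(✓)  1-101(✓)  1-111(✓)  10-00(✓)  10-11(✓)  101-1(✓)  1010-(✓)  11-00(✓)  11-10(✓)  110-0(✓)  111-0(✓)  111-1(✓)  1110-(✓)  1111-(✓)
size-2^2 implicants → --000(✓)  --100(✓)  --101(✓)  --111(✓)  -0-00(✓)  -0-11  -01-1(✓)  -010-(✓)  -1-00(✓)  -11-0(✓)  -11-1(✓)  -110-(✓)  -111-(✓)  0--00(✓)  0--01(✓)  0-00-(✓)  0-1-0(✓)  0-1-1(✓)  0-10-(✓)  0-11-(✓)  00--1  00-0-(✓)  001--(✓)  01-0-(✓)  011--(✓)  1--00(✓)  1-1-1(✓)  1-10-(✓)  11--0  111--(✓)
size-2^3 implicants → ---00  --1-1  --10-  -11--  0--0-  0-1--
Unchecked terms (primes): ---00, --1-1, --10-, -0-11, -11--, 0--0-, 0-1--, 00--1, 11--0
Minterm coverage:
  m0 ⊆ ---00,0--0-
  m1 ⊆ 0--0-,00--1
  m3 ⊆ -0-11,00--1
  m5 ⊆ --1-1,--10-,0--0-,0-1--,00--1
  m6 ⊆ 0-1-- [E]
  m7 ⊆ --1-1,-0-11,0-1--,00--1
  m8 ⊆ ---00,0--0-
  m9 ⊆ 0--0- [E]
  m12 ⊆ ---00,--10-,-11--,0--0-,0-1--
  m13 ⊆ --1-1,--10-,-11--,0--0-,0-1--
  m14 ⊆ -11--,0-1--
  m15 ⊆ --1-1,-11--,0-1--
  m16 ⊆ ---00 [E]
  m19 ⊆ -0-11 [E]
  m20 ⊆ ---00,--10-
  m21 ⊆ --1-1,--10-
  m23 ⊆ --1-1,-0-11
  m24 ⊆ ---00,11--0
  m26 ⊆ 11--0 [E]
  m28 ⊆ ---00,--10-,-11--,11--0
  m29 ⊆ --1-1,--10-,-11--
  m30 ⊆ -11--,11--0
  m31 ⊆ --1-1,-11--
E = {---00, -0-11, 0--0-, 0-1--, 11--0}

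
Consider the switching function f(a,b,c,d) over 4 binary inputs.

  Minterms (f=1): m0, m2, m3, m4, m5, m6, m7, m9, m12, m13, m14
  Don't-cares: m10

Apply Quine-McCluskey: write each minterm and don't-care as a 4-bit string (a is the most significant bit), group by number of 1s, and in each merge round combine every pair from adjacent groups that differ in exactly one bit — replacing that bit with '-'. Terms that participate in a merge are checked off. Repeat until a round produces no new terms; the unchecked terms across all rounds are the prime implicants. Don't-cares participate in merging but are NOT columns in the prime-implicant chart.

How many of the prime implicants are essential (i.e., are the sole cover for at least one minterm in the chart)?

3

[col 0] 0000*, 0010*, 0011*, 0100*, 0101*, 0110*, 0111*, 1001*, 1010*, 1100*, 1101*, 1110*
[col 1] -010*, -100*, -101*, -110*, 0-00*, 0-10*, 0-11*, 00-0*, 001-*, 01-0*, 01-1*, 010-*, 011-*, 1-01, 1-10*, 11-0*, 110-*
[col 2] --10, -1-0, -10-, 0--0, 0-1-, 01--
Prime implicants: --10, -1-0, -10-, 0--0, 0-1-, 01--, 1-01
PI chart (minterm → PIs covering it):
  0 | 0--0  (sole → essential)
  2 | --10,0--0,0-1-
  3 | 0-1-  (sole → essential)
  4 | -1-0,-10-,0--0,01--
  5 | -10-,01--
  6 | --10,-1-0,0--0,0-1-,01--
  7 | 0-1-,01--
  9 | 1-01  (sole → essential)
  12 | -1-0,-10-
  13 | -10-,1-01
  14 | --10,-1-0
Essential prime implicants: 0--0, 0-1-, 1-01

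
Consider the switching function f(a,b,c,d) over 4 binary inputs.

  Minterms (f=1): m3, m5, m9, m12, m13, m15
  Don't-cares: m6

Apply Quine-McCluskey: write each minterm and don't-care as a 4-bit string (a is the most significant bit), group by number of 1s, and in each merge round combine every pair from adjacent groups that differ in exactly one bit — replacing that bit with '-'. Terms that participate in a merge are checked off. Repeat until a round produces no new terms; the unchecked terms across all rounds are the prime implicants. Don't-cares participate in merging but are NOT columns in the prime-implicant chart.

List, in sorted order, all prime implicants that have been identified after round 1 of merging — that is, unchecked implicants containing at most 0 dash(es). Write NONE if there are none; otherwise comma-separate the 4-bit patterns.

size-2^0 implicants → 0011  0101(✓)  0110  1001(✓)  1100(✓)  1101(✓)  1111(✓)
size-2^1 implicants → -101  1-01  11-1  110-
Unchecked terms (primes): -101, 0011, 0110, 1-01, 11-1, 110-

0011, 0110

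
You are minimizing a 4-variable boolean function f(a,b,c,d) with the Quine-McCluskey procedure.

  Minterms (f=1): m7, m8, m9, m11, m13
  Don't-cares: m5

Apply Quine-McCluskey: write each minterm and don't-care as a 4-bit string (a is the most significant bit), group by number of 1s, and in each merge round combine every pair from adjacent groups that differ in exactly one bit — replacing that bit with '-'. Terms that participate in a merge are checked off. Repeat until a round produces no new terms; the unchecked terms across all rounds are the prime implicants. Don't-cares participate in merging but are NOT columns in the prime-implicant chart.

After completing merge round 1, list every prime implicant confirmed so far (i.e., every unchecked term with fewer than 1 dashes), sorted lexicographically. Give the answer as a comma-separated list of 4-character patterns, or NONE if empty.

size-2^0 implicants → 0101(✓)  0111(✓)  1000(✓)  1001(✓)  1011(✓)  1101(✓)
size-2^1 implicants → -101  01-1  1-01  10-1  100-
Unchecked terms (primes): -101, 01-1, 1-01, 10-1, 100-

NONE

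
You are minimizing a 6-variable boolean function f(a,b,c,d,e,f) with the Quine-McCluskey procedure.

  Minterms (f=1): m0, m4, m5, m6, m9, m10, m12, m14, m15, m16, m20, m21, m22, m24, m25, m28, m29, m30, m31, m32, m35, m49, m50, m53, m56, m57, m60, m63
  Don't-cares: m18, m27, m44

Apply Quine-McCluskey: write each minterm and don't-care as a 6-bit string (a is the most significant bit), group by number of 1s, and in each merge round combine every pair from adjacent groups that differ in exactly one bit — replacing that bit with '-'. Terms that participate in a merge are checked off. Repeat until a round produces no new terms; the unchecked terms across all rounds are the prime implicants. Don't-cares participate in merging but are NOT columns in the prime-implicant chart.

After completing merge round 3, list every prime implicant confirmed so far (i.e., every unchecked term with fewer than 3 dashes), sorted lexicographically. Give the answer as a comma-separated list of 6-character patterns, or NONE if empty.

--1100, -00000, -10010, -10101, -11-00, -1100-, -11111, 0-0-00, 0-010-, 0-1001, 0-111-, 001-10, 01--00, 01-10-, 010--0, 011--1, 011-0-, 0111--, 100011, 11-001, 110-01

[col 0] 000000*, 000100*, 000101*, 000110*, 001001*, 001010*, 001100*, 001110*, 001111*, 010000*, 010010*, 010100*, 010101*, 010110*, 011000*, 011001*, 011011*, 011100*, 011101*, 011110*, 011111*, 100000*, 100011, 101100*, 110001*, 110010*, 110101*, 111000*, 111001*, 111100*, 111111*
[col 1] -00000, -01100*, -10010, -10101, -11000*, -11001*, -11100*, -11111, 0-0000*, 0-0100*, 0-0101*, 0-0110*, 0-1001, 0-1100*, 0-1110*, 0-1111*, 00-100*, 00-110*, 000-00*, 0001-0*, 00010-*, 001-10, 0011-0*, 00111-*, 01-000*, 01-100*, 01-101*, 01-110*, 010-00*, 010-10*, 0100-0*, 0101-0*, 01010-*, 011-00*, 011-01*, 011-11*, 0110-1*, 01100-*, 0111-0*, 0111-1*, 01110-*, 01111-*, 1-1100*, 11-001, 110-01, 111-00*, 11100-*
[col 2] --1100, -11-00, -1100-, 0--100*, 0--110*, 0-0-00, 0-01-0*, 0-010-, 0-11-0*, 0-111-, 00-1-0*, 01--00, 01-1-0*, 01-10-, 010--0, 011--1, 011-0-, 0111--
[col 3] 0--1-0
Prime implicants: --1100, -00000, -10010, -10101, -11-00, -1100-, -11111, 0--1-0, 0-0-00, 0-010-, 0-1001, 0-111-, 001-10, 01--00, 01-10-, 010--0, 011--1, 011-0-, 0111--, 100011, 11-001, 110-01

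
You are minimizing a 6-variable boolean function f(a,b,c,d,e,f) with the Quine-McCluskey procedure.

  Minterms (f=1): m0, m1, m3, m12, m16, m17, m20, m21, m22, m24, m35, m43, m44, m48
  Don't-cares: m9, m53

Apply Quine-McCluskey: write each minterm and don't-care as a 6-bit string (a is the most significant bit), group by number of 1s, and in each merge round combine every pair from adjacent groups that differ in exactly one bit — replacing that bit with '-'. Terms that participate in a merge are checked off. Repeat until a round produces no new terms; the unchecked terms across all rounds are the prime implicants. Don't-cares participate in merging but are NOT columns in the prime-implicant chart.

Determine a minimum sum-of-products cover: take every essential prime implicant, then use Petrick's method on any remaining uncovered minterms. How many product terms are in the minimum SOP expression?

[col 0] 000000*, 000001*, 000011*, 001001*, 001100*, 010000*, 010001*, 010100*, 010101*, 010110*, 011000*, 100011*, 101011*, 101100*, 110000*, 110101*
[col 1] -00011, -01100, -10000, -10101, 0-0000*, 0-0001*, 00-001, 0000-1, 00000-*, 01-000, 010-00*, 010-01*, 01000-*, 0101-0, 01010-*, 10-011
[col 2] 0-000-, 010-0-
Prime implicants: -00011, -01100, -10000, -10101, 0-000-, 00-001, 0000-1, 01-000, 010-0-, 0101-0, 10-011
PI chart (minterm → PIs covering it):
  0 | 0-000-  (sole → essential)
  1 | 0-000-,00-001,0000-1
  3 | -00011,0000-1
  12 | -01100  (sole → essential)
  16 | -10000,0-000-,01-000,010-0-
  17 | 0-000-,010-0-
  20 | 010-0-,0101-0
  21 | -10101,010-0-
  22 | 0101-0  (sole → essential)
  24 | 01-000  (sole → essential)
  35 | -00011,10-011
  43 | 10-011  (sole → essential)
  44 | -01100  (sole → essential)
  48 | -10000  (sole → essential)
Essential prime implicants: -01100, -10000, 0-000-, 01-000, 0101-0, 10-011
Petrick residual → -00011, -10101
Minimum SOP uses 8 PIs: b'c'd'ef + b'cde'f' + bc'd'e'f' + bc'de'f + a'c'd'e' + a'bd'e'f' + a'bc'df' + ab'd'ef

8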